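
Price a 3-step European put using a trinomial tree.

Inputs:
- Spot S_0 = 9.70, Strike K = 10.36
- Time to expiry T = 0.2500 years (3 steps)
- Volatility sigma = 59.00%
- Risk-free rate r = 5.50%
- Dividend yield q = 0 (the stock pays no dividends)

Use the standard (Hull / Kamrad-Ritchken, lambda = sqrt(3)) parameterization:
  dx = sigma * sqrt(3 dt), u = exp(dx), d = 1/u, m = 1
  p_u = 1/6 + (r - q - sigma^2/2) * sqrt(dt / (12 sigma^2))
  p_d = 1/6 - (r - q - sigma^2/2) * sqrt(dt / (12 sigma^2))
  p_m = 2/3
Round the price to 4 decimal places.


dt = T/N = 0.083333; dx = sigma*sqrt(3*dt) = 0.295000
u = exp(dx) = 1.343126; d = 1/u = 0.744532
p_u = 0.149852, p_m = 0.666667, p_d = 0.183482
Discount per step: exp(-r*dt) = 0.995427
Stock lattice S(k, j) with j the centered position index:
  k=0: S(0,+0) = 9.7000
  k=1: S(1,-1) = 7.2220; S(1,+0) = 9.7000; S(1,+1) = 13.0283
  k=2: S(2,-2) = 5.3770; S(2,-1) = 7.2220; S(2,+0) = 9.7000; S(2,+1) = 13.0283; S(2,+2) = 17.4987
  k=3: S(3,-3) = 4.0033; S(3,-2) = 5.3770; S(3,-1) = 7.2220; S(3,+0) = 9.7000; S(3,+1) = 13.0283; S(3,+2) = 17.4987; S(3,+3) = 23.5029
Terminal payoffs V(N, j) = max(K - S_T, 0):
  V(3,-3) = 6.356673; V(3,-2) = 4.983025; V(3,-1) = 3.138044; V(3,+0) = 0.660000; V(3,+1) = 0.000000; V(3,+2) = 0.000000; V(3,+3) = 0.000000
Backward induction: V(k, j) = exp(-r*dt) * [p_u * V(k+1, j+1) + p_m * V(k+1, j) + p_d * V(k+1, j-1)]
  V(2,-2) = exp(-r*dt) * [p_u*3.138044 + p_m*4.983025 + p_d*6.356673] = 4.935916
  V(2,-1) = exp(-r*dt) * [p_u*0.660000 + p_m*3.138044 + p_d*4.983025] = 3.091025
  V(2,+0) = exp(-r*dt) * [p_u*0.000000 + p_m*0.660000 + p_d*3.138044] = 1.011128
  V(2,+1) = exp(-r*dt) * [p_u*0.000000 + p_m*0.000000 + p_d*0.660000] = 0.120544
  V(2,+2) = exp(-r*dt) * [p_u*0.000000 + p_m*0.000000 + p_d*0.000000] = 0.000000
  V(1,-1) = exp(-r*dt) * [p_u*1.011128 + p_m*3.091025 + p_d*4.935916] = 3.103595
  V(1,+0) = exp(-r*dt) * [p_u*0.120544 + p_m*1.011128 + p_d*3.091025] = 1.253537
  V(1,+1) = exp(-r*dt) * [p_u*0.000000 + p_m*0.120544 + p_d*1.011128] = 0.264670
  V(0,+0) = exp(-r*dt) * [p_u*0.264670 + p_m*1.253537 + p_d*3.103595] = 1.438199

Answer: Price = V(0,0) = 1.4382


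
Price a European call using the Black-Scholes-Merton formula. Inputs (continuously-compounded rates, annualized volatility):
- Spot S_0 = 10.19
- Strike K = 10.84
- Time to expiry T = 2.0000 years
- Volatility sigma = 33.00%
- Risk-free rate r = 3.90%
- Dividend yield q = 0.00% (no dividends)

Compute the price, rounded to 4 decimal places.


d1 = (ln(S/K) + (r - q + 0.5*sigma^2) * T) / (sigma * sqrt(T)) = 0.26798029
d2 = d1 - sigma * sqrt(T) = -0.19871018
exp(-rT) = 0.92496443; exp(-qT) = 1.00000000
C = S_0 * exp(-qT) * N(d1) - K * exp(-rT) * N(d2)
N(d1) = 0.60564276; N(d2) = 0.42124473
C = 10.1900 * 1.00000000 * 0.60564276 - 10.8400 * 0.92496443 * 0.42124473 = 1.9478

Answer: Price = 1.9478


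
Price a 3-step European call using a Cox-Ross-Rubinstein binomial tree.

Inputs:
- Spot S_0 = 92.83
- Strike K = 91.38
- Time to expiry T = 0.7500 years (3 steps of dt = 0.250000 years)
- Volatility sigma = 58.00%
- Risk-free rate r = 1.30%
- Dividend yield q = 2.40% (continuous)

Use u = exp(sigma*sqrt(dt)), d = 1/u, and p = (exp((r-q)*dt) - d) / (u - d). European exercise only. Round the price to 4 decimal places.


dt = T/N = 0.250000
u = exp(sigma*sqrt(dt)) = 1.336427; d = 1/u = 0.748264
p = (exp((r-q)*dt) - d) / (u - d) = 0.423335
Discount per step: exp(-r*dt) = 0.996755
Stock lattice S(k, i) with i counting down-moves:
  k=0: S(0,0) = 92.8300
  k=1: S(1,0) = 124.0606; S(1,1) = 69.4613
  k=2: S(2,0) = 165.7979; S(2,1) = 92.8300; S(2,2) = 51.9754
  k=3: S(3,0) = 221.5769; S(3,1) = 124.0606; S(3,2) = 69.4613; S(3,3) = 38.8913
Terminal payoffs V(N, i) = max(S_T - K, 0):
  V(3,0) = 130.196935; V(3,1) = 32.680564; V(3,2) = 0.000000; V(3,3) = 0.000000
Backward induction: V(k, i) = exp(-r*dt) * [p * V(k+1, i) + (1-p) * V(k+1, i+1)].
  V(2,0) = exp(-r*dt) * [p*130.196935 + (1-p)*32.680564] = 73.722641
  V(2,1) = exp(-r*dt) * [p*32.680564 + (1-p)*0.000000] = 13.789927
  V(2,2) = exp(-r*dt) * [p*0.000000 + (1-p)*0.000000] = 0.000000
  V(1,0) = exp(-r*dt) * [p*73.722641 + (1-p)*13.789927] = 39.034458
  V(1,1) = exp(-r*dt) * [p*13.789927 + (1-p)*0.000000] = 5.818813
  V(0,0) = exp(-r*dt) * [p*39.034458 + (1-p)*5.818813] = 19.815643

Answer: Price = V(0,0) = 19.8156


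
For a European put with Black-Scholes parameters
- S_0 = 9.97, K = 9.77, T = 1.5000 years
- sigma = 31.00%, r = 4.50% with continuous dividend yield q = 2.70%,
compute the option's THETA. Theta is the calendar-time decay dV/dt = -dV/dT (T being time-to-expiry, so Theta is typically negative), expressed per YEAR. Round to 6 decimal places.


Answer: Theta = -0.341277

Derivation:
d1 = 0.3143225218; d2 = -0.0653483884
phi(d1) = 0.3797136522; exp(-qT) = 0.9603091645; exp(-rT) = 0.9347277206
Theta = -S*exp(-qT)*phi(d1)*sigma/(2*sqrt(T)) + r*K*exp(-rT)*N(-d2) - q*S*exp(-qT)*N(-d1)
N(-d1) = 0.3766380473; N(-d2) = 0.5260516918; sqrt(T) = 1.2247448714
Term 1 = -9.9700 * 0.9603091645 * 0.3797136522 * 0.3100 / (2 * 1.2247448714) = -0.4600960581
Term 2 = 0.0450 * 9.7700 * 0.9347277206 * 0.5260516918 = 0.2161825432
Term 3 = -0.0270 * 9.9700 * 0.9603091645 * 0.3766380473 = -0.0973630534
Theta = -0.4600960581 + (0.2161825432) + (-0.0973630534) = -0.341277


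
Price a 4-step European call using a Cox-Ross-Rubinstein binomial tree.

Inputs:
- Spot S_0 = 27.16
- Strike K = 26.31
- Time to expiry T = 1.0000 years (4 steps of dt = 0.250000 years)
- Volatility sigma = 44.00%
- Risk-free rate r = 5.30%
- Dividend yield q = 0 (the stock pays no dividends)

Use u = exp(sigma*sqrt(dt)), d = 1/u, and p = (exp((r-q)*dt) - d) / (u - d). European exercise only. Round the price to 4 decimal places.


dt = T/N = 0.250000
u = exp(sigma*sqrt(dt)) = 1.246077; d = 1/u = 0.802519
p = (exp((r-q)*dt) - d) / (u - d) = 0.475292
Discount per step: exp(-r*dt) = 0.986837
Stock lattice S(k, i) with i counting down-moves:
  k=0: S(0,0) = 27.1600
  k=1: S(1,0) = 33.8434; S(1,1) = 21.7964
  k=2: S(2,0) = 42.1715; S(2,1) = 27.1600; S(2,2) = 17.4920
  k=3: S(3,0) = 52.5490; S(3,1) = 33.8434; S(3,2) = 21.7964; S(3,3) = 14.0377
  k=4: S(4,0) = 65.4800; S(4,1) = 42.1715; S(4,2) = 27.1600; S(4,3) = 17.4920; S(4,4) = 11.2655
Terminal payoffs V(N, i) = max(S_T - K, 0):
  V(4,0) = 39.170036; V(4,1) = 15.861528; V(4,2) = 0.850000; V(4,3) = 0.000000; V(4,4) = 0.000000
Backward induction: V(k, i) = exp(-r*dt) * [p * V(k+1, i) + (1-p) * V(k+1, i+1)].
  V(3,0) = exp(-r*dt) * [p*39.170036 + (1-p)*15.861528] = 26.585268
  V(3,1) = exp(-r*dt) * [p*15.861528 + (1-p)*0.850000] = 7.879752
  V(3,2) = exp(-r*dt) * [p*0.850000 + (1-p)*0.000000] = 0.398680
  V(3,3) = exp(-r*dt) * [p*0.000000 + (1-p)*0.000000] = 0.000000
  V(2,0) = exp(-r*dt) * [p*26.585268 + (1-p)*7.879752] = 16.549586
  V(2,1) = exp(-r*dt) * [p*7.879752 + (1-p)*0.398680] = 3.902321
  V(2,2) = exp(-r*dt) * [p*0.398680 + (1-p)*0.000000] = 0.186995
  V(1,0) = exp(-r*dt) * [p*16.549586 + (1-p)*3.902321] = 9.782973
  V(1,1) = exp(-r*dt) * [p*3.902321 + (1-p)*0.186995] = 1.927154
  V(0,0) = exp(-r*dt) * [p*9.782973 + (1-p)*1.927154] = 5.586446

Answer: Price = V(0,0) = 5.5864


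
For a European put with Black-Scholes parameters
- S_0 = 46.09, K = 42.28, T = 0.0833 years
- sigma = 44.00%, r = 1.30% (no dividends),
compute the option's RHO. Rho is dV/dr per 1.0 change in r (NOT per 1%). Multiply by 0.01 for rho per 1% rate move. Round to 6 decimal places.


Answer: Rho = -0.936390

Derivation:
d1 = 0.7514524244; d2 = 0.6244607712
phi(d1) = 0.3008092590; exp(-qT) = 1.0000000000; exp(-rT) = 0.9989176861
N(-d2) = 0.2661625127
Rho = -K*T*exp(-rT)*N(-d2) = -42.2800 * 0.0833 * 0.9989176861 * 0.2661625127 = -0.936390


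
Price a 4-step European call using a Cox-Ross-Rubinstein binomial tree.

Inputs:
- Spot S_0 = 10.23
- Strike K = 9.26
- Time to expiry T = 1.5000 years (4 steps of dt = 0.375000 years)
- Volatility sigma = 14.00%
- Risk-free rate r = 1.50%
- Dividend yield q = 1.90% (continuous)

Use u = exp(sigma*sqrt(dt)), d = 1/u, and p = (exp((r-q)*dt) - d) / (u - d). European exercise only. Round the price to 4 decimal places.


Answer: Price = V(0,0) = 1.2188

Derivation:
dt = T/N = 0.375000
u = exp(sigma*sqrt(dt)) = 1.089514; d = 1/u = 0.917840
p = (exp((r-q)*dt) - d) / (u - d) = 0.469849
Discount per step: exp(-r*dt) = 0.994391
Stock lattice S(k, i) with i counting down-moves:
  k=0: S(0,0) = 10.2300
  k=1: S(1,0) = 11.1457; S(1,1) = 9.3895
  k=2: S(2,0) = 12.1434; S(2,1) = 10.2300; S(2,2) = 8.6181
  k=3: S(3,0) = 13.2305; S(3,1) = 11.1457; S(3,2) = 9.3895; S(3,3) = 7.9100
  k=4: S(4,0) = 14.4148; S(4,1) = 12.1434; S(4,2) = 10.2300; S(4,3) = 8.6181; S(4,4) = 7.2601
Terminal payoffs V(N, i) = max(S_T - K, 0):
  V(4,0) = 5.154767; V(4,1) = 2.883437; V(4,2) = 0.970000; V(4,3) = 0.000000; V(4,4) = 0.000000
Backward induction: V(k, i) = exp(-r*dt) * [p * V(k+1, i) + (1-p) * V(k+1, i+1)].
  V(3,0) = exp(-r*dt) * [p*5.154767 + (1-p)*2.883437] = 3.928460
  V(3,1) = exp(-r*dt) * [p*2.883437 + (1-p)*0.970000] = 1.858543
  V(3,2) = exp(-r*dt) * [p*0.970000 + (1-p)*0.000000] = 0.453197
  V(3,3) = exp(-r*dt) * [p*0.000000 + (1-p)*0.000000] = 0.000000
  V(2,0) = exp(-r*dt) * [p*3.928460 + (1-p)*1.858543] = 2.815211
  V(2,1) = exp(-r*dt) * [p*1.858543 + (1-p)*0.453197] = 1.107252
  V(2,2) = exp(-r*dt) * [p*0.453197 + (1-p)*0.000000] = 0.211740
  V(1,0) = exp(-r*dt) * [p*2.815211 + (1-p)*1.107252] = 1.899023
  V(1,1) = exp(-r*dt) * [p*1.107252 + (1-p)*0.211740] = 0.628948
  V(0,0) = exp(-r*dt) * [p*1.899023 + (1-p)*0.628948] = 1.218816


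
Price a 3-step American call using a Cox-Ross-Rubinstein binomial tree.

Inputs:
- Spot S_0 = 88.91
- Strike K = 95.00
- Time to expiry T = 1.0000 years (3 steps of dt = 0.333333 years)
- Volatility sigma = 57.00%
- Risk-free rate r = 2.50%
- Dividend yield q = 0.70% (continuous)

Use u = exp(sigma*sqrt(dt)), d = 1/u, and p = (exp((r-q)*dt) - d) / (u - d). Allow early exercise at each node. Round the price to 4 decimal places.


dt = T/N = 0.333333
u = exp(sigma*sqrt(dt)) = 1.389702; d = 1/u = 0.719579
p = (exp((r-q)*dt) - d) / (u - d) = 0.427443
Discount per step: exp(-r*dt) = 0.991701
Stock lattice S(k, i) with i counting down-moves:
  k=0: S(0,0) = 88.9100
  k=1: S(1,0) = 123.5584; S(1,1) = 63.9777
  k=2: S(2,0) = 171.7095; S(2,1) = 88.9100; S(2,2) = 46.0370
  k=3: S(3,0) = 238.6251; S(3,1) = 123.5584; S(3,2) = 63.9777; S(3,3) = 33.1272
Terminal payoffs V(N, i) = max(S_T - K, 0):
  V(3,0) = 143.625072; V(3,1) = 28.558444; V(3,2) = 0.000000; V(3,3) = 0.000000
Backward induction: V(k, i) = exp(-r*dt) * [p * V(k+1, i) + (1-p) * V(k+1, i+1)]; then take max(V_cont, immediate exercise) for American.
  V(2,0) = exp(-r*dt) * [p*143.625072 + (1-p)*28.558444] = 77.097660; exercise = 76.709471; V(2,0) = max -> 77.097660
  V(2,1) = exp(-r*dt) * [p*28.558444 + (1-p)*0.000000] = 12.105793; exercise = 0.000000; V(2,1) = max -> 12.105793
  V(2,2) = exp(-r*dt) * [p*0.000000 + (1-p)*0.000000] = 0.000000; exercise = 0.000000; V(2,2) = max -> 0.000000
  V(1,0) = exp(-r*dt) * [p*77.097660 + (1-p)*12.105793] = 39.555084; exercise = 28.558444; V(1,0) = max -> 39.555084
  V(1,1) = exp(-r*dt) * [p*12.105793 + (1-p)*0.000000] = 5.131590; exercise = 0.000000; V(1,1) = max -> 5.131590
  V(0,0) = exp(-r*dt) * [p*39.555084 + (1-p)*5.131590] = 19.680965; exercise = 0.000000; V(0,0) = max -> 19.680965

Answer: Price = V(0,0) = 19.6810


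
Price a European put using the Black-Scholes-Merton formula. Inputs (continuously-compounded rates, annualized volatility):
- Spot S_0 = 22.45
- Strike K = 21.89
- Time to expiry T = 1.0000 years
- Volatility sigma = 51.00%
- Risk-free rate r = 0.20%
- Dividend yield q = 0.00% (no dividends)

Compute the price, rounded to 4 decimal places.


d1 = (ln(S/K) + (r - q + 0.5*sigma^2) * T) / (sigma * sqrt(T)) = 0.30845236
d2 = d1 - sigma * sqrt(T) = -0.20154764
exp(-rT) = 0.99800200; exp(-qT) = 1.00000000
P = K * exp(-rT) * N(-d2) - S_0 * exp(-qT) * N(-d1)
N(-d1) = 0.37886907; N(-d2) = 0.57986481
P = 21.8900 * 0.99800200 * 0.57986481 - 22.4500 * 1.00000000 * 0.37886907 = 4.1623

Answer: Price = 4.1623


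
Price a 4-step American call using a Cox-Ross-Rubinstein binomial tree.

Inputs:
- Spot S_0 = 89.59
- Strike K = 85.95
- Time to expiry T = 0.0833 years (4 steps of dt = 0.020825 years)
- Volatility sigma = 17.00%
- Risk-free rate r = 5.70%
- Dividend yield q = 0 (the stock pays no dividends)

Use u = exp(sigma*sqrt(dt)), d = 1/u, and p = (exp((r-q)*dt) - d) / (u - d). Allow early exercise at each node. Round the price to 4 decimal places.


Answer: Price = V(0,0) = 4.4512

Derivation:
dt = T/N = 0.020825
u = exp(sigma*sqrt(dt)) = 1.024836; d = 1/u = 0.975766
p = (exp((r-q)*dt) - d) / (u - d) = 0.518072
Discount per step: exp(-r*dt) = 0.998814
Stock lattice S(k, i) with i counting down-moves:
  k=0: S(0,0) = 89.5900
  k=1: S(1,0) = 91.8150; S(1,1) = 87.4189
  k=2: S(2,0) = 94.0954; S(2,1) = 89.5900; S(2,2) = 85.3004
  k=3: S(3,0) = 96.4323; S(3,1) = 91.8150; S(3,2) = 87.4189; S(3,3) = 83.2332
  k=4: S(4,0) = 98.8273; S(4,1) = 94.0954; S(4,2) = 89.5900; S(4,3) = 85.3004; S(4,4) = 81.2161
Terminal payoffs V(N, i) = max(S_T - K, 0):
  V(4,0) = 12.877274; V(4,1) = 8.145353; V(4,2) = 3.640000; V(4,3) = 0.000000; V(4,4) = 0.000000
Backward induction: V(k, i) = exp(-r*dt) * [p * V(k+1, i) + (1-p) * V(k+1, i+1)]; then take max(V_cont, immediate exercise) for American.
  V(3,0) = exp(-r*dt) * [p*12.877274 + (1-p)*8.145353] = 10.584258; exercise = 10.482294; V(3,0) = max -> 10.584258
  V(3,1) = exp(-r*dt) * [p*8.145353 + (1-p)*3.640000] = 5.967010; exercise = 5.865046; V(3,1) = max -> 5.967010
  V(3,2) = exp(-r*dt) * [p*3.640000 + (1-p)*0.000000] = 1.883545; exercise = 1.468876; V(3,2) = max -> 1.883545
  V(3,3) = exp(-r*dt) * [p*0.000000 + (1-p)*0.000000] = 0.000000; exercise = 0.000000; V(3,3) = max -> 0.000000
  V(2,0) = exp(-r*dt) * [p*10.584258 + (1-p)*5.967010] = 8.349161; exercise = 8.145353; V(2,0) = max -> 8.349161
  V(2,1) = exp(-r*dt) * [p*5.967010 + (1-p)*1.883545] = 3.994330; exercise = 3.640000; V(2,1) = max -> 3.994330
  V(2,2) = exp(-r*dt) * [p*1.883545 + (1-p)*0.000000] = 0.974654; exercise = 0.000000; V(2,2) = max -> 0.974654
  V(1,0) = exp(-r*dt) * [p*8.349161 + (1-p)*3.994330] = 6.243031; exercise = 5.865046; V(1,0) = max -> 6.243031
  V(1,1) = exp(-r*dt) * [p*3.994330 + (1-p)*0.974654] = 2.536052; exercise = 1.468876; V(1,1) = max -> 2.536052
  V(0,0) = exp(-r*dt) * [p*6.243031 + (1-p)*2.536052] = 4.451247; exercise = 3.640000; V(0,0) = max -> 4.451247


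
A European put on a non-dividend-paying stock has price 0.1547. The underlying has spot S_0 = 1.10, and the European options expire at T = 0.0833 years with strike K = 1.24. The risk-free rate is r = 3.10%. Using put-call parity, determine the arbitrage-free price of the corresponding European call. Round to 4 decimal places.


Put-call parity: C - P = S_0 * exp(-qT) - K * exp(-rT).
S_0 * exp(-qT) = 1.1000 * 1.00000000 = 1.10000000
K * exp(-rT) = 1.2400 * 0.99742103 = 1.23680208
C = P + S*exp(-qT) - K*exp(-rT)
C = 0.1547 + 1.10000000 - 1.23680208 = 0.0179

Answer: Call price = 0.0179


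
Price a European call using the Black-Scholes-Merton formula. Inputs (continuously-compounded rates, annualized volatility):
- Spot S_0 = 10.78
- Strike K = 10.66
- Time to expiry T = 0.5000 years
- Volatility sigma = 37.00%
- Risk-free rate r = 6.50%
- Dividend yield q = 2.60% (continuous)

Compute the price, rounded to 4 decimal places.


d1 = (ln(S/K) + (r - q + 0.5*sigma^2) * T) / (sigma * sqrt(T)) = 0.24813389
d2 = d1 - sigma * sqrt(T) = -0.01349562
exp(-rT) = 0.96802245; exp(-qT) = 0.98708414
C = S_0 * exp(-qT) * N(d1) - K * exp(-rT) * N(d2)
N(d1) = 0.59798459; N(d2) = 0.49461619
C = 10.7800 * 0.98708414 * 0.59798459 - 10.6600 * 0.96802245 * 0.49461619 = 1.2590

Answer: Price = 1.2590


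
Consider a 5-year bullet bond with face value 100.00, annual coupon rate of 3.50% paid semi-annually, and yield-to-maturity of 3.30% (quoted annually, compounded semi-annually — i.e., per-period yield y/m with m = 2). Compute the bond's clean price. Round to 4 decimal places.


Coupon per period c = face * coupon_rate / m = 1.750000
Periods per year m = 2; per-period yield y/m = 0.016500
Number of cashflows N = 10
Cashflows (t years, CF_t, discount factor 1/(1+y/m)^(m*t), PV):
  t = 0.5000: CF_t = 1.750000, DF = 0.983768, PV = 1.721594
  t = 1.0000: CF_t = 1.750000, DF = 0.967799, PV = 1.693649
  t = 1.5000: CF_t = 1.750000, DF = 0.952090, PV = 1.666157
  t = 2.0000: CF_t = 1.750000, DF = 0.936635, PV = 1.639112
  t = 2.5000: CF_t = 1.750000, DF = 0.921432, PV = 1.612505
  t = 3.0000: CF_t = 1.750000, DF = 0.906475, PV = 1.586331
  t = 3.5000: CF_t = 1.750000, DF = 0.891761, PV = 1.560581
  t = 4.0000: CF_t = 1.750000, DF = 0.877285, PV = 1.535250
  t = 4.5000: CF_t = 1.750000, DF = 0.863045, PV = 1.510329
  t = 5.0000: CF_t = 101.750000, DF = 0.849036, PV = 86.389426
Price P = sum_t PV_t = 100.914933

Answer: Price = 100.9149


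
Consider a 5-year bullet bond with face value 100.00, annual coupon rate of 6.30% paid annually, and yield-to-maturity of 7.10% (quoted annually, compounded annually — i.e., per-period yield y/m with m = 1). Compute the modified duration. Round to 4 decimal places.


Coupon per period c = face * coupon_rate / m = 6.300000
Periods per year m = 1; per-period yield y/m = 0.071000
Number of cashflows N = 5
Cashflows (t years, CF_t, discount factor 1/(1+y/m)^(m*t), PV):
  t = 1.0000: CF_t = 6.300000, DF = 0.933707, PV = 5.882353
  t = 2.0000: CF_t = 6.300000, DF = 0.871808, PV = 5.492393
  t = 3.0000: CF_t = 6.300000, DF = 0.814013, PV = 5.128285
  t = 4.0000: CF_t = 6.300000, DF = 0.760050, PV = 4.788314
  t = 5.0000: CF_t = 106.300000, DF = 0.709664, PV = 75.437261
Price P = sum_t PV_t = 96.728606
First compute Macaulay numerator sum_t t * PV_t:
  t * PV_t at t = 1.0000: 5.882353
  t * PV_t at t = 2.0000: 10.984786
  t * PV_t at t = 3.0000: 15.384854
  t * PV_t at t = 4.0000: 19.153258
  t * PV_t at t = 5.0000: 377.186304
Macaulay duration D = 428.591555 / 96.728606 = 4.430867
Modified duration = D / (1 + y/m) = 4.430867 / (1 + 0.071000) = 4.137130

Answer: Modified duration = 4.1371


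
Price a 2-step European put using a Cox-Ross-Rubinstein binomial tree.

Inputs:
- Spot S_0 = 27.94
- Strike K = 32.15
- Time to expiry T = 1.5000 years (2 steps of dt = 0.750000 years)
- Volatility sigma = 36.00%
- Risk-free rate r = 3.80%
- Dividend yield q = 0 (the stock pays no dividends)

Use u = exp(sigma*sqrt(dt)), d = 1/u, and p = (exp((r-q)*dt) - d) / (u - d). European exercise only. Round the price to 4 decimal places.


dt = T/N = 0.750000
u = exp(sigma*sqrt(dt)) = 1.365839; d = 1/u = 0.732151
p = (exp((r-q)*dt) - d) / (u - d) = 0.468305
Discount per step: exp(-r*dt) = 0.971902
Stock lattice S(k, i) with i counting down-moves:
  k=0: S(0,0) = 27.9400
  k=1: S(1,0) = 38.1616; S(1,1) = 20.4563
  k=2: S(2,0) = 52.1225; S(2,1) = 27.9400; S(2,2) = 14.9771
Terminal payoffs V(N, i) = max(K - S_T, 0):
  V(2,0) = 0.000000; V(2,1) = 4.210000; V(2,2) = 17.172920
Backward induction: V(k, i) = exp(-r*dt) * [p * V(k+1, i) + (1-p) * V(k+1, i+1)].
  V(1,0) = exp(-r*dt) * [p*0.000000 + (1-p)*4.210000] = 2.175542
  V(1,1) = exp(-r*dt) * [p*4.210000 + (1-p)*17.172920] = 10.790373
  V(0,0) = exp(-r*dt) * [p*2.175542 + (1-p)*10.790373] = 6.566178

Answer: Price = V(0,0) = 6.5662


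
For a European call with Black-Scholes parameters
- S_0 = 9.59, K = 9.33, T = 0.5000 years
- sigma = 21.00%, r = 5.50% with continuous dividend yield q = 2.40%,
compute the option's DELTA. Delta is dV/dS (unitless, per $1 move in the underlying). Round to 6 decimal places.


d1 = 0.3637281456; d2 = 0.2152357216
phi(d1) = 0.3734065094; exp(-qT) = 0.9880717129; exp(-rT) = 0.9728746826
N(d1) = 0.6419694881
Delta = exp(-qT) * N(d1) = 0.9880717129 * 0.6419694881 = 0.634312

Answer: Delta = 0.634312


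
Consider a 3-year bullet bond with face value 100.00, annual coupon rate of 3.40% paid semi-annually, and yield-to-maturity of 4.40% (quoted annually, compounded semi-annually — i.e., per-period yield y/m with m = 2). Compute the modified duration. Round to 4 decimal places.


Coupon per period c = face * coupon_rate / m = 1.700000
Periods per year m = 2; per-period yield y/m = 0.022000
Number of cashflows N = 6
Cashflows (t years, CF_t, discount factor 1/(1+y/m)^(m*t), PV):
  t = 0.5000: CF_t = 1.700000, DF = 0.978474, PV = 1.663405
  t = 1.0000: CF_t = 1.700000, DF = 0.957411, PV = 1.627598
  t = 1.5000: CF_t = 1.700000, DF = 0.936801, PV = 1.592562
  t = 2.0000: CF_t = 1.700000, DF = 0.916635, PV = 1.558279
  t = 2.5000: CF_t = 1.700000, DF = 0.896903, PV = 1.524735
  t = 3.0000: CF_t = 101.700000, DF = 0.877596, PV = 89.251511
Price P = sum_t PV_t = 97.218090
First compute Macaulay numerator sum_t t * PV_t:
  t * PV_t at t = 0.5000: 0.831703
  t * PV_t at t = 1.0000: 1.627598
  t * PV_t at t = 1.5000: 2.388842
  t * PV_t at t = 2.0000: 3.116559
  t * PV_t at t = 2.5000: 3.811838
  t * PV_t at t = 3.0000: 267.754534
Macaulay duration D = 279.531073 / 97.218090 = 2.875299
Modified duration = D / (1 + y/m) = 2.875299 / (1 + 0.022000) = 2.813404

Answer: Modified duration = 2.8134


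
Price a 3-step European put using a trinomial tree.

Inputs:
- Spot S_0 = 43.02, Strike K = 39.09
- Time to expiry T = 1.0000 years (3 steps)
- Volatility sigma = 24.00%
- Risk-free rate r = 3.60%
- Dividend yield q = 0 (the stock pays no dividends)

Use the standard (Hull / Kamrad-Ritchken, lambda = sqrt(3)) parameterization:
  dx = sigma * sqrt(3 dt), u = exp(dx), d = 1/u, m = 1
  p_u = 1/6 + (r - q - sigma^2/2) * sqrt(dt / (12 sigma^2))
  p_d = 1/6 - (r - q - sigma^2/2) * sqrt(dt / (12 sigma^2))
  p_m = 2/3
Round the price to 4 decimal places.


dt = T/N = 0.333333; dx = sigma*sqrt(3*dt) = 0.240000
u = exp(dx) = 1.271249; d = 1/u = 0.786628
p_u = 0.171667, p_m = 0.666667, p_d = 0.161667
Discount per step: exp(-r*dt) = 0.988072
Stock lattice S(k, j) with j the centered position index:
  k=0: S(0,+0) = 43.0200
  k=1: S(1,-1) = 33.8407; S(1,+0) = 43.0200; S(1,+1) = 54.6891
  k=2: S(2,-2) = 26.6201; S(2,-1) = 33.8407; S(2,+0) = 43.0200; S(2,+1) = 54.6891; S(2,+2) = 69.5235
  k=3: S(3,-3) = 20.9401; S(3,-2) = 26.6201; S(3,-1) = 33.8407; S(3,+0) = 43.0200; S(3,+1) = 54.6891; S(3,+2) = 69.5235; S(3,+3) = 88.3817
Terminal payoffs V(N, j) = max(K - S_T, 0):
  V(3,-3) = 18.149918; V(3,-2) = 12.469938; V(3,-1) = 5.249269; V(3,+0) = 0.000000; V(3,+1) = 0.000000; V(3,+2) = 0.000000; V(3,+3) = 0.000000
Backward induction: V(k, j) = exp(-r*dt) * [p_u * V(k+1, j+1) + p_m * V(k+1, j) + p_d * V(k+1, j-1)]
  V(2,-2) = exp(-r*dt) * [p_u*5.249269 + p_m*12.469938 + p_d*18.149918] = 12.003741
  V(2,-1) = exp(-r*dt) * [p_u*0.000000 + p_m*5.249269 + p_d*12.469938] = 5.449696
  V(2,+0) = exp(-r*dt) * [p_u*0.000000 + p_m*0.000000 + p_d*5.249269] = 0.838509
  V(2,+1) = exp(-r*dt) * [p_u*0.000000 + p_m*0.000000 + p_d*0.000000] = 0.000000
  V(2,+2) = exp(-r*dt) * [p_u*0.000000 + p_m*0.000000 + p_d*0.000000] = 0.000000
  V(1,-1) = exp(-r*dt) * [p_u*0.838509 + p_m*5.449696 + p_d*12.003741] = 5.649477
  V(1,+0) = exp(-r*dt) * [p_u*0.000000 + p_m*0.838509 + p_d*5.449696] = 1.422863
  V(1,+1) = exp(-r*dt) * [p_u*0.000000 + p_m*0.000000 + p_d*0.838509] = 0.133942
  V(0,+0) = exp(-r*dt) * [p_u*0.133942 + p_m*1.422863 + p_d*5.649477] = 1.862417

Answer: Price = V(0,0) = 1.8624


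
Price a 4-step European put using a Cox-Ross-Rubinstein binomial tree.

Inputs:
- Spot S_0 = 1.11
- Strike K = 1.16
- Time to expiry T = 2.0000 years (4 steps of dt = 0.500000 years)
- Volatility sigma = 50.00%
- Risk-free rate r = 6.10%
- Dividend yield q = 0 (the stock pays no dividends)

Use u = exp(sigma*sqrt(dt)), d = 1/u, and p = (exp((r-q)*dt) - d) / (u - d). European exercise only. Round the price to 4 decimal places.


Answer: Price = V(0,0) = 0.2452

Derivation:
dt = T/N = 0.500000
u = exp(sigma*sqrt(dt)) = 1.424119; d = 1/u = 0.702189
p = (exp((r-q)*dt) - d) / (u - d) = 0.455420
Discount per step: exp(-r*dt) = 0.969960
Stock lattice S(k, i) with i counting down-moves:
  k=0: S(0,0) = 1.1100
  k=1: S(1,0) = 1.5808; S(1,1) = 0.7794
  k=2: S(2,0) = 2.2512; S(2,1) = 1.1100; S(2,2) = 0.5473
  k=3: S(3,0) = 3.2060; S(3,1) = 1.5808; S(3,2) = 0.7794; S(3,3) = 0.3843
  k=4: S(4,0) = 4.5657; S(4,1) = 2.2512; S(4,2) = 1.1100; S(4,3) = 0.5473; S(4,4) = 0.2699
Terminal payoffs V(N, i) = max(K - S_T, 0):
  V(4,0) = 0.000000; V(4,1) = 0.000000; V(4,2) = 0.050000; V(4,3) = 0.612694; V(4,4) = 0.890140
Backward induction: V(k, i) = exp(-r*dt) * [p * V(k+1, i) + (1-p) * V(k+1, i+1)].
  V(3,0) = exp(-r*dt) * [p*0.000000 + (1-p)*0.000000] = 0.000000
  V(3,1) = exp(-r*dt) * [p*0.000000 + (1-p)*0.050000] = 0.026411
  V(3,2) = exp(-r*dt) * [p*0.050000 + (1-p)*0.612694] = 0.345725
  V(3,3) = exp(-r*dt) * [p*0.612694 + (1-p)*0.890140] = 0.740842
  V(2,0) = exp(-r*dt) * [p*0.000000 + (1-p)*0.026411] = 0.013951
  V(2,1) = exp(-r*dt) * [p*0.026411 + (1-p)*0.345725] = 0.194286
  V(2,2) = exp(-r*dt) * [p*0.345725 + (1-p)*0.740842] = 0.544049
  V(1,0) = exp(-r*dt) * [p*0.013951 + (1-p)*0.194286] = 0.108789
  V(1,1) = exp(-r*dt) * [p*0.194286 + (1-p)*0.544049] = 0.373202
  V(0,0) = exp(-r*dt) * [p*0.108789 + (1-p)*0.373202] = 0.245189


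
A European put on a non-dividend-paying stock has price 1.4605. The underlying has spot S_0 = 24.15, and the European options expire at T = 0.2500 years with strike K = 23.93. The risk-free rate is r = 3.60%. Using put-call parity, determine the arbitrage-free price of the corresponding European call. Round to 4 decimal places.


Answer: Call price = 1.8949

Derivation:
Put-call parity: C - P = S_0 * exp(-qT) - K * exp(-rT).
S_0 * exp(-qT) = 24.1500 * 1.00000000 = 24.15000000
K * exp(-rT) = 23.9300 * 0.99104038 = 23.71559626
C = P + S*exp(-qT) - K*exp(-rT)
C = 1.4605 + 24.15000000 - 23.71559626 = 1.8949


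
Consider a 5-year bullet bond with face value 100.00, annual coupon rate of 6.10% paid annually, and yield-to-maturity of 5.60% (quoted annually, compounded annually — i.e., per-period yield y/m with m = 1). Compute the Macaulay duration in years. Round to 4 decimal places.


Answer: Macaulay duration = 4.4636 years

Derivation:
Coupon per period c = face * coupon_rate / m = 6.100000
Periods per year m = 1; per-period yield y/m = 0.056000
Number of cashflows N = 5
Cashflows (t years, CF_t, discount factor 1/(1+y/m)^(m*t), PV):
  t = 1.0000: CF_t = 6.100000, DF = 0.946970, PV = 5.776515
  t = 2.0000: CF_t = 6.100000, DF = 0.896752, PV = 5.470185
  t = 3.0000: CF_t = 6.100000, DF = 0.849197, PV = 5.180099
  t = 4.0000: CF_t = 6.100000, DF = 0.804163, PV = 4.905397
  t = 5.0000: CF_t = 106.100000, DF = 0.761518, PV = 80.797104
Price P = sum_t PV_t = 102.129300
Macaulay numerator sum_t t * PV_t:
  t * PV_t at t = 1.0000: 5.776515
  t * PV_t at t = 2.0000: 10.940370
  t * PV_t at t = 3.0000: 15.540298
  t * PV_t at t = 4.0000: 19.621588
  t * PV_t at t = 5.0000: 403.985518
Macaulay duration D = (sum_t t * PV_t) / P = 455.864289 / 102.129300 = 4.463599


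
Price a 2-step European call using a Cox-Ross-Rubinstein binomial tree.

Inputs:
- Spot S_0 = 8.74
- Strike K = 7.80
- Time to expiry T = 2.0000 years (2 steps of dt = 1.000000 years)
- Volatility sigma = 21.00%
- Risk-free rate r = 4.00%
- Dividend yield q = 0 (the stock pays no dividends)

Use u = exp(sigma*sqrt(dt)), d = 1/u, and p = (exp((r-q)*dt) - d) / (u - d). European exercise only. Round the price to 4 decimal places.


dt = T/N = 1.000000
u = exp(sigma*sqrt(dt)) = 1.233678; d = 1/u = 0.810584
p = (exp((r-q)*dt) - d) / (u - d) = 0.544150
Discount per step: exp(-r*dt) = 0.960789
Stock lattice S(k, i) with i counting down-moves:
  k=0: S(0,0) = 8.7400
  k=1: S(1,0) = 10.7823; S(1,1) = 7.0845
  k=2: S(2,0) = 13.3019; S(2,1) = 8.7400; S(2,2) = 5.7426
Terminal payoffs V(N, i) = max(S_T - K, 0):
  V(2,0) = 5.501944; V(2,1) = 0.940000; V(2,2) = 0.000000
Backward induction: V(k, i) = exp(-r*dt) * [p * V(k+1, i) + (1-p) * V(k+1, i+1)].
  V(1,0) = exp(-r*dt) * [p*5.501944 + (1-p)*0.940000] = 3.288189
  V(1,1) = exp(-r*dt) * [p*0.940000 + (1-p)*0.000000] = 0.491445
  V(0,0) = exp(-r*dt) * [p*3.288189 + (1-p)*0.491445] = 1.934351

Answer: Price = V(0,0) = 1.9344


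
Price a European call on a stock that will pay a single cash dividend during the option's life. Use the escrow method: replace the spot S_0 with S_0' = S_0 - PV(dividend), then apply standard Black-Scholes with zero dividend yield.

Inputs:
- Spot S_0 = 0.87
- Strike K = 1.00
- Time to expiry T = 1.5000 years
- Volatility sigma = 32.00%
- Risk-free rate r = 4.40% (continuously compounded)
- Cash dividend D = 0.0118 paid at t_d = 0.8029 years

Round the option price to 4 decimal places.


PV(D) = D * exp(-r * t_d) = 0.0118 * 0.96528914 = 0.01139041
S_0' = S_0 - PV(D) = 0.8700 - 0.01139041 = 0.85860959
d1 = (ln(S_0'/K) + (r + sigma^2/2)*T) / (sigma*sqrt(T)) = -0.02459940
d2 = d1 - sigma*sqrt(T) = -0.41651776
exp(-rT) = 0.93613086
N(d1) = 0.49018725; N(d2) = 0.33851559
C = S_0' * N(d1) - K * exp(-rT) * N(d2) = 0.85860959 * 0.49018725 - 1.0000 * 0.93613086 * 0.33851559 = 0.1040

Answer: Price = 0.1040


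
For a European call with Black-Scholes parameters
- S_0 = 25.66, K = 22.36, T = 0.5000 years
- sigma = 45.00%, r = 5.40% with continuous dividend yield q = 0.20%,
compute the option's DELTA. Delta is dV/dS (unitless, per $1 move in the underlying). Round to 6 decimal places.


d1 = 0.6734318764; d2 = 0.3552338248
phi(d1) = 0.3180032172; exp(-qT) = 0.9990004998; exp(-rT) = 0.9733612415
N(d1) = 0.7496637126
Delta = exp(-qT) * N(d1) = 0.9990004998 * 0.7496637126 = 0.748914

Answer: Delta = 0.748914


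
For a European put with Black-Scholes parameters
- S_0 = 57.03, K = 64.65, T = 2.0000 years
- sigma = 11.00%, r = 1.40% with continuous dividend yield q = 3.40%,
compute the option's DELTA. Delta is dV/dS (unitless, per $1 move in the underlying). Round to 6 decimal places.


d1 = -0.9855182486; d2 = -1.1410817405
phi(d1) = 0.2454746385; exp(-qT) = 0.9342604736; exp(-rT) = 0.9723883668
N(-d1) = 0.8378152139
Delta = -exp(-qT) * N(-d1) = -0.9342604736 * 0.8378152139 = -0.782738

Answer: Delta = -0.782738


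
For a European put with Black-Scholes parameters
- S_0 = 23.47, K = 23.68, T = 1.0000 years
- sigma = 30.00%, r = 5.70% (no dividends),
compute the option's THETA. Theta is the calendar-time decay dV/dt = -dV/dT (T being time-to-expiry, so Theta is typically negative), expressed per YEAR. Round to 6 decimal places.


Answer: Theta = -0.706214

Derivation:
d1 = 0.3103073328; d2 = 0.0103073328
phi(d1) = 0.3801901131; exp(-qT) = 1.0000000000; exp(-rT) = 0.9445940694
Theta = -S*exp(-qT)*phi(d1)*sigma/(2*sqrt(T)) + r*K*exp(-rT)*N(-d2) - q*S*exp(-qT)*N(-d1)
N(-d1) = 0.3781636277; N(-d2) = 0.4958880419; sqrt(T) = 1.0000000000
Term 1 = -23.4700 * 1.0000000000 * 0.3801901131 * 0.3000 / (2 * 1.0000000000) = -1.3384592932
Term 2 = 0.0570 * 23.6800 * 0.9445940694 * 0.4958880419 = 0.6322450006
Term 3 = 0 (no dividend yield, q = 0)
Theta = -1.3384592932 + (0.6322450006) + (0.0000000000) = -0.706214


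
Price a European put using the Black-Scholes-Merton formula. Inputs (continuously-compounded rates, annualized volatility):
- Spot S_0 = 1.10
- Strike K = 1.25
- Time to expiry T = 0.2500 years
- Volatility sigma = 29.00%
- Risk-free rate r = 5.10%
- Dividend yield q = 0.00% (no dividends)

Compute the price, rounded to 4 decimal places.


d1 = (ln(S/K) + (r - q + 0.5*sigma^2) * T) / (sigma * sqrt(T)) = -0.72117842
d2 = d1 - sigma * sqrt(T) = -0.86617842
exp(-rT) = 0.98733094; exp(-qT) = 1.00000000
P = K * exp(-rT) * N(-d2) - S_0 * exp(-qT) * N(-d1)
N(-d1) = 0.76460013; N(-d2) = 0.80680384
P = 1.2500 * 0.98733094 * 0.80680384 - 1.1000 * 1.00000000 * 0.76460013 = 0.1547

Answer: Price = 0.1547


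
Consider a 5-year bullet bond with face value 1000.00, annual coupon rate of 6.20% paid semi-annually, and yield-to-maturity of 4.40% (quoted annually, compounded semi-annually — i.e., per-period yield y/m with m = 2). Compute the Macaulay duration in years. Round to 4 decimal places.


Answer: Macaulay duration = 4.4030 years

Derivation:
Coupon per period c = face * coupon_rate / m = 31.000000
Periods per year m = 2; per-period yield y/m = 0.022000
Number of cashflows N = 10
Cashflows (t years, CF_t, discount factor 1/(1+y/m)^(m*t), PV):
  t = 0.5000: CF_t = 31.000000, DF = 0.978474, PV = 30.332681
  t = 1.0000: CF_t = 31.000000, DF = 0.957411, PV = 29.679727
  t = 1.5000: CF_t = 31.000000, DF = 0.936801, PV = 29.040829
  t = 2.0000: CF_t = 31.000000, DF = 0.916635, PV = 28.415684
  t = 2.5000: CF_t = 31.000000, DF = 0.896903, PV = 27.803996
  t = 3.0000: CF_t = 31.000000, DF = 0.877596, PV = 27.205475
  t = 3.5000: CF_t = 31.000000, DF = 0.858704, PV = 26.619839
  t = 4.0000: CF_t = 31.000000, DF = 0.840220, PV = 26.046809
  t = 4.5000: CF_t = 31.000000, DF = 0.822133, PV = 25.486115
  t = 5.0000: CF_t = 1031.000000, DF = 0.804435, PV = 829.372646
Price P = sum_t PV_t = 1080.003800
Macaulay numerator sum_t t * PV_t:
  t * PV_t at t = 0.5000: 15.166341
  t * PV_t at t = 1.0000: 29.679727
  t * PV_t at t = 1.5000: 43.561243
  t * PV_t at t = 2.0000: 56.831367
  t * PV_t at t = 2.5000: 69.509990
  t * PV_t at t = 3.0000: 81.616426
  t * PV_t at t = 3.5000: 93.169436
  t * PV_t at t = 4.0000: 104.187236
  t * PV_t at t = 4.5000: 114.687516
  t * PV_t at t = 5.0000: 4146.863228
Macaulay duration D = (sum_t t * PV_t) / P = 4755.272510 / 1080.003800 = 4.403015


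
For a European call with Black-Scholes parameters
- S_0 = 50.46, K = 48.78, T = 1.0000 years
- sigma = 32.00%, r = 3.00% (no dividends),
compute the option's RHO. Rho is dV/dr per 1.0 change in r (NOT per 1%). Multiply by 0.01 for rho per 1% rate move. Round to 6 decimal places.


d1 = 0.3595642201; d2 = 0.0395642201
phi(d1) = 0.3739692338; exp(-qT) = 1.0000000000; exp(-rT) = 0.9704455335
N(d2) = 0.5157797233
Rho = K*T*exp(-rT)*N(d2) = 48.7800 * 1.0000 * 0.9704455335 * 0.5157797233 = 24.416152

Answer: Rho = 24.416152


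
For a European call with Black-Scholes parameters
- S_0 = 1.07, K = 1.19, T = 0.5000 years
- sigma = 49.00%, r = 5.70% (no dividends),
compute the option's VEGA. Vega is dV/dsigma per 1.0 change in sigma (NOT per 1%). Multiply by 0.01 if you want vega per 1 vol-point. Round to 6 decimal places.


Answer: Vega = 0.301445

Derivation:
d1 = -0.0512859026; d2 = -0.3977682254
phi(d1) = 0.3984179675; exp(-qT) = 1.0000000000; exp(-rT) = 0.9719022941
Vega = S * exp(-qT) * phi(d1) * sqrt(T) = 1.0700 * 1.0000000000 * 0.3984179675 * 0.7071067812 = 0.301445


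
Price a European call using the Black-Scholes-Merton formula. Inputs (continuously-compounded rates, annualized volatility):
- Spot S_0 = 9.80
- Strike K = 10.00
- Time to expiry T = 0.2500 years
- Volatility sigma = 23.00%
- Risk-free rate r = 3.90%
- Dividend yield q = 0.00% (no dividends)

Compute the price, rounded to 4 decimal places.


Answer: Price = 0.4021

Derivation:
d1 = (ln(S/K) + (r - q + 0.5*sigma^2) * T) / (sigma * sqrt(T)) = -0.03339311
d2 = d1 - sigma * sqrt(T) = -0.14839311
exp(-rT) = 0.99029738; exp(-qT) = 1.00000000
C = S_0 * exp(-qT) * N(d1) - K * exp(-rT) * N(d2)
N(d1) = 0.48668055; N(d2) = 0.44101627
C = 9.8000 * 1.00000000 * 0.48668055 - 10.0000 * 0.99029738 * 0.44101627 = 0.4021


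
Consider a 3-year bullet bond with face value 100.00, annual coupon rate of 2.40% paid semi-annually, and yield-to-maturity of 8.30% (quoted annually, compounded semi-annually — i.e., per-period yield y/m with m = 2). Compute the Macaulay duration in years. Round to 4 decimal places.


Coupon per period c = face * coupon_rate / m = 1.200000
Periods per year m = 2; per-period yield y/m = 0.041500
Number of cashflows N = 6
Cashflows (t years, CF_t, discount factor 1/(1+y/m)^(m*t), PV):
  t = 0.5000: CF_t = 1.200000, DF = 0.960154, PV = 1.152184
  t = 1.0000: CF_t = 1.200000, DF = 0.921895, PV = 1.106274
  t = 1.5000: CF_t = 1.200000, DF = 0.885161, PV = 1.062193
  t = 2.0000: CF_t = 1.200000, DF = 0.849890, PV = 1.019868
  t = 2.5000: CF_t = 1.200000, DF = 0.816025, PV = 0.979230
  t = 3.0000: CF_t = 101.200000, DF = 0.783510, PV = 79.291177
Price P = sum_t PV_t = 84.610928
Macaulay numerator sum_t t * PV_t:
  t * PV_t at t = 0.5000: 0.576092
  t * PV_t at t = 1.0000: 1.106274
  t * PV_t at t = 1.5000: 1.593289
  t * PV_t at t = 2.0000: 2.039737
  t * PV_t at t = 2.5000: 2.448076
  t * PV_t at t = 3.0000: 237.873532
Macaulay duration D = (sum_t t * PV_t) / P = 245.637001 / 84.610928 = 2.903136

Answer: Macaulay duration = 2.9031 years


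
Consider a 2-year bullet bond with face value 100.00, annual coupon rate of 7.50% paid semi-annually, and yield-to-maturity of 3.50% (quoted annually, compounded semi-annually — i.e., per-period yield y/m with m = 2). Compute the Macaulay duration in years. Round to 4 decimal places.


Answer: Macaulay duration = 1.8985 years

Derivation:
Coupon per period c = face * coupon_rate / m = 3.750000
Periods per year m = 2; per-period yield y/m = 0.017500
Number of cashflows N = 4
Cashflows (t years, CF_t, discount factor 1/(1+y/m)^(m*t), PV):
  t = 0.5000: CF_t = 3.750000, DF = 0.982801, PV = 3.685504
  t = 1.0000: CF_t = 3.750000, DF = 0.965898, PV = 3.622117
  t = 1.5000: CF_t = 3.750000, DF = 0.949285, PV = 3.559820
  t = 2.0000: CF_t = 103.750000, DF = 0.932959, PV = 96.794445
Price P = sum_t PV_t = 107.661885
Macaulay numerator sum_t t * PV_t:
  t * PV_t at t = 0.5000: 1.842752
  t * PV_t at t = 1.0000: 3.622117
  t * PV_t at t = 1.5000: 5.339730
  t * PV_t at t = 2.0000: 193.588890
Macaulay duration D = (sum_t t * PV_t) / P = 204.393488 / 107.661885 = 1.898476


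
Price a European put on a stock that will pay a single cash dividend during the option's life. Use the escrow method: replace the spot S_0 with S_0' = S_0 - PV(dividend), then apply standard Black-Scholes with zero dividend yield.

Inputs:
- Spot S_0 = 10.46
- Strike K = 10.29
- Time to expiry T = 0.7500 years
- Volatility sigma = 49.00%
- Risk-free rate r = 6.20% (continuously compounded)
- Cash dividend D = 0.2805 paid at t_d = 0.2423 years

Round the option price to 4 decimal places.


PV(D) = D * exp(-r * t_d) = 0.2805 * 0.98508968 = 0.27631765
S_0' = S_0 - PV(D) = 10.4600 - 0.27631765 = 10.18368235
d1 = (ln(S_0'/K) + (r + sigma^2/2)*T) / (sigma*sqrt(T)) = 0.29728029
d2 = d1 - sigma*sqrt(T) = -0.12707216
exp(-rT) = 0.95456456
N(-d1) = 0.38312626; N(-d2) = 0.55055836
P = K * exp(-rT) * N(-d2) - S_0' * N(-d1) = 10.2900 * 0.95456456 * 0.55055836 - 10.18368235 * 0.38312626 = 1.5062

Answer: Price = 1.5062


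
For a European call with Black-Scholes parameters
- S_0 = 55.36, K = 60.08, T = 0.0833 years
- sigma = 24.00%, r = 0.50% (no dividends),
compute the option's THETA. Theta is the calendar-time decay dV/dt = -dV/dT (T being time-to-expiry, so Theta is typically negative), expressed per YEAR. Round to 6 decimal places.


Answer: Theta = -4.825638

Derivation:
d1 = -1.1405549043; d2 = -1.2098230788
phi(d1) = 0.2081760261; exp(-qT) = 1.0000000000; exp(-rT) = 0.9995835867
Theta = -S*exp(-qT)*phi(d1)*sigma/(2*sqrt(T)) - r*K*exp(-rT)*N(d2) + q*S*exp(-qT)*N(d1)
N(d1) = 0.1270275962; N(d2) = 0.1131733942; sqrt(T) = 0.2886173938
Term 1 = -55.3600 * 1.0000000000 * 0.2081760261 * 0.2400 / (2 * 0.2886173938) = -4.7916549948
Term 2 = -0.0050 * 60.0800 * 0.9995835867 * 0.1131733942 = -0.0339831307
Term 3 = 0 (no dividend yield, q = 0)
Theta = -4.7916549948 + (-0.0339831307) + (0.0000000000) = -4.825638


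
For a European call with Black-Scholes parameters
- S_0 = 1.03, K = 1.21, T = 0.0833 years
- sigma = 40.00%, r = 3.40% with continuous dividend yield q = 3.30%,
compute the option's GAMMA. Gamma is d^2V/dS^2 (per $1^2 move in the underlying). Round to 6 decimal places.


d1 = -1.3366680308; d2 = -1.4521149883
phi(d1) = 0.1632815536; exp(-qT) = 0.9972548748; exp(-rT) = 0.9971718069
Gamma = exp(-qT) * phi(d1) / (S * sigma * sqrt(T)) = 0.9972548748 * 0.1632815536 / (1.0300 * 0.4000 * 0.2886173938) = 1.369379

Answer: Gamma = 1.369379


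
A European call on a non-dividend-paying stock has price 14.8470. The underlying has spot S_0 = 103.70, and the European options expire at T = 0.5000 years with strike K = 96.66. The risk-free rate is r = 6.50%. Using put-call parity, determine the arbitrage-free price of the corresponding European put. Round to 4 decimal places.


Put-call parity: C - P = S_0 * exp(-qT) - K * exp(-rT).
S_0 * exp(-qT) = 103.7000 * 1.00000000 = 103.70000000
K * exp(-rT) = 96.6600 * 0.96802245 = 93.56905000
P = C - S*exp(-qT) + K*exp(-rT)
P = 14.8470 - 103.70000000 + 93.56905000 = 4.7161

Answer: Put price = 4.7161
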